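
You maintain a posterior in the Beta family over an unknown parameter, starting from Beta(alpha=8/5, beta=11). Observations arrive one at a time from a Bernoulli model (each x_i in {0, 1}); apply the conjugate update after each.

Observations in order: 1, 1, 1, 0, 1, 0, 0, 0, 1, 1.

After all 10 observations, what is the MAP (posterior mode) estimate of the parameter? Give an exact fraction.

33/103

obs 1: x=1 → posterior Beta(13/5, 11)
obs 2: x=1 → posterior Beta(18/5, 11)
obs 3: x=1 → posterior Beta(23/5, 11)
obs 4: x=0 → posterior Beta(23/5, 12)
obs 5: x=1 → posterior Beta(28/5, 12)
obs 6: x=0 → posterior Beta(28/5, 13)
obs 7: x=0 → posterior Beta(28/5, 14)
obs 8: x=0 → posterior Beta(28/5, 15)
obs 9: x=1 → posterior Beta(33/5, 15)
obs 10: x=1 → posterior Beta(38/5, 15)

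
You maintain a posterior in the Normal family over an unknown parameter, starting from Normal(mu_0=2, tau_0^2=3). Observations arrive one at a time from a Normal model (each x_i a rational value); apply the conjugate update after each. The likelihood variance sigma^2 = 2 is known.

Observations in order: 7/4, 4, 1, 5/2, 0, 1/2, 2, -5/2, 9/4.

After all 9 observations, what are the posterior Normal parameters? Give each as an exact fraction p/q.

obs 1: x=7/4 → posterior Normal(37/20, 6/5)
obs 2: x=4 → posterior Normal(85/32, 3/4)
obs 3: x=1 → posterior Normal(97/44, 6/11)
obs 4: x=5/2 → posterior Normal(127/56, 3/7)
obs 5: x=0 → posterior Normal(127/68, 6/17)
obs 6: x=1/2 → posterior Normal(133/80, 3/10)
obs 7: x=2 → posterior Normal(157/92, 6/23)
obs 8: x=-5/2 → posterior Normal(127/104, 3/13)
obs 9: x=9/4 → posterior Normal(77/58, 6/29)

mu_0=77/58, tau_0^2=6/29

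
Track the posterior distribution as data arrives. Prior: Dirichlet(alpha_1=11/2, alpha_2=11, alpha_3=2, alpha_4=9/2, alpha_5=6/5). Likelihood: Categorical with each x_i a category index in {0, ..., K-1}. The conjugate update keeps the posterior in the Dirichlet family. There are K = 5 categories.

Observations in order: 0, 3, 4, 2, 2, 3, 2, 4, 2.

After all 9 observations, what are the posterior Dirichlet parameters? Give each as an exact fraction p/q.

obs 1: x=0 → posterior Dirichlet(13/2, 11, 2, 9/2, 6/5)
obs 2: x=3 → posterior Dirichlet(13/2, 11, 2, 11/2, 6/5)
obs 3: x=4 → posterior Dirichlet(13/2, 11, 2, 11/2, 11/5)
obs 4: x=2 → posterior Dirichlet(13/2, 11, 3, 11/2, 11/5)
obs 5: x=2 → posterior Dirichlet(13/2, 11, 4, 11/2, 11/5)
obs 6: x=3 → posterior Dirichlet(13/2, 11, 4, 13/2, 11/5)
obs 7: x=2 → posterior Dirichlet(13/2, 11, 5, 13/2, 11/5)
obs 8: x=4 → posterior Dirichlet(13/2, 11, 5, 13/2, 16/5)
obs 9: x=2 → posterior Dirichlet(13/2, 11, 6, 13/2, 16/5)

alpha_1=13/2, alpha_2=11, alpha_3=6, alpha_4=13/2, alpha_5=16/5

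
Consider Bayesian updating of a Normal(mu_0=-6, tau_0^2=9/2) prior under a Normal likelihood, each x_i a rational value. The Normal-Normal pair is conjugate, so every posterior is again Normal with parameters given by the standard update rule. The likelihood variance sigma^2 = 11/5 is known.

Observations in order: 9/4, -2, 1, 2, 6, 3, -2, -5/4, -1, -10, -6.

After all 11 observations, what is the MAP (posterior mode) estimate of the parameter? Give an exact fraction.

-492/517

obs 1: x=9/4 → posterior Normal(-123/268, 99/67)
obs 2: x=-2 → posterior Normal(-69/64, 99/112)
obs 3: x=1 → posterior Normal(-303/628, 99/157)
obs 4: x=2 → posterior Normal(57/808, 99/202)
obs 5: x=6 → posterior Normal(1137/988, 99/247)
obs 6: x=3 → posterior Normal(1677/1168, 99/292)
obs 7: x=-2 → posterior Normal(1317/1348, 99/337)
obs 8: x=-5/4 → posterior Normal(273/382, 99/382)
obs 9: x=-1 → posterior Normal(228/427, 99/427)
obs 10: x=-10 → posterior Normal(-111/236, 99/472)
obs 11: x=-6 → posterior Normal(-492/517, 9/47)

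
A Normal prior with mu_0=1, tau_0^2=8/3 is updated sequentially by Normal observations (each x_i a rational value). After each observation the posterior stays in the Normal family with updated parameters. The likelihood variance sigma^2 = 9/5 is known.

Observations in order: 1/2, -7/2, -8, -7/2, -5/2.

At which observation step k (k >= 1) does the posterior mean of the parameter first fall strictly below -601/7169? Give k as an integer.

obs 1: x=1/2 → posterior Normal(47/67, 72/67)
obs 2: x=-7/2 → posterior Normal(-93/107, 72/107)
obs 3: x=-8 → posterior Normal(-59/21, 24/49)
obs 4: x=-7/2 → posterior Normal(-553/187, 72/187)
obs 5: x=-5/2 → posterior Normal(-653/227, 72/227)

k = 2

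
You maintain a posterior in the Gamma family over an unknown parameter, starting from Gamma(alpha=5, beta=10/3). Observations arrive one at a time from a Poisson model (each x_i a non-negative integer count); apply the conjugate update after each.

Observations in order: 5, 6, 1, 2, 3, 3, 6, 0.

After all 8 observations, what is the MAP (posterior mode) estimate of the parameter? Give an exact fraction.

45/17

obs 1: x=5 → posterior Gamma(10, 13/3)
obs 2: x=6 → posterior Gamma(16, 16/3)
obs 3: x=1 → posterior Gamma(17, 19/3)
obs 4: x=2 → posterior Gamma(19, 22/3)
obs 5: x=3 → posterior Gamma(22, 25/3)
obs 6: x=3 → posterior Gamma(25, 28/3)
obs 7: x=6 → posterior Gamma(31, 31/3)
obs 8: x=0 → posterior Gamma(31, 34/3)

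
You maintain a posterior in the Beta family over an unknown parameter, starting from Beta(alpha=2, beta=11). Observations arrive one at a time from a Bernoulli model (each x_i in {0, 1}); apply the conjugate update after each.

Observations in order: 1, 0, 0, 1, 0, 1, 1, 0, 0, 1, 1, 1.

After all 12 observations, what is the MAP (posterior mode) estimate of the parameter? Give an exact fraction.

8/23

obs 1: x=1 → posterior Beta(3, 11)
obs 2: x=0 → posterior Beta(3, 12)
obs 3: x=0 → posterior Beta(3, 13)
obs 4: x=1 → posterior Beta(4, 13)
obs 5: x=0 → posterior Beta(4, 14)
obs 6: x=1 → posterior Beta(5, 14)
obs 7: x=1 → posterior Beta(6, 14)
obs 8: x=0 → posterior Beta(6, 15)
obs 9: x=0 → posterior Beta(6, 16)
obs 10: x=1 → posterior Beta(7, 16)
obs 11: x=1 → posterior Beta(8, 16)
obs 12: x=1 → posterior Beta(9, 16)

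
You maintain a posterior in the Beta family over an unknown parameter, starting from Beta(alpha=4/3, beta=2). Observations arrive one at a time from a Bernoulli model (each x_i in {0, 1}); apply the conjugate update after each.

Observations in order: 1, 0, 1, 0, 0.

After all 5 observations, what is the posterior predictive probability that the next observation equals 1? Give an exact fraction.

obs 1: x=1 → posterior Beta(7/3, 2)
obs 2: x=0 → posterior Beta(7/3, 3)
obs 3: x=1 → posterior Beta(10/3, 3)
obs 4: x=0 → posterior Beta(10/3, 4)
obs 5: x=0 → posterior Beta(10/3, 5)

2/5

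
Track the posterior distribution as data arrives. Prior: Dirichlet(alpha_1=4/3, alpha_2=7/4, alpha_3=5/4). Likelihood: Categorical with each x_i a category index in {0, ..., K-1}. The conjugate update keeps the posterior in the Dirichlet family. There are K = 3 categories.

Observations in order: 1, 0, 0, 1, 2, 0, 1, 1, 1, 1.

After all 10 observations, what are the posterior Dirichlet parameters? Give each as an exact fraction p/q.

alpha_1=13/3, alpha_2=31/4, alpha_3=9/4

obs 1: x=1 → posterior Dirichlet(4/3, 11/4, 5/4)
obs 2: x=0 → posterior Dirichlet(7/3, 11/4, 5/4)
obs 3: x=0 → posterior Dirichlet(10/3, 11/4, 5/4)
obs 4: x=1 → posterior Dirichlet(10/3, 15/4, 5/4)
obs 5: x=2 → posterior Dirichlet(10/3, 15/4, 9/4)
obs 6: x=0 → posterior Dirichlet(13/3, 15/4, 9/4)
obs 7: x=1 → posterior Dirichlet(13/3, 19/4, 9/4)
obs 8: x=1 → posterior Dirichlet(13/3, 23/4, 9/4)
obs 9: x=1 → posterior Dirichlet(13/3, 27/4, 9/4)
obs 10: x=1 → posterior Dirichlet(13/3, 31/4, 9/4)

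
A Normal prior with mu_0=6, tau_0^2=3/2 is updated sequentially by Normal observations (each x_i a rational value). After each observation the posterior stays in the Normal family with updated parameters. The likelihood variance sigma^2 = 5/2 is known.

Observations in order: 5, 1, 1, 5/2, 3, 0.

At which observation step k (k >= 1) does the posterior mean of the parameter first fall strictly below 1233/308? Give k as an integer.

k = 3

obs 1: x=5 → posterior Normal(45/8, 15/16)
obs 2: x=1 → posterior Normal(48/11, 15/22)
obs 3: x=1 → posterior Normal(51/14, 15/28)
obs 4: x=5/2 → posterior Normal(117/34, 15/34)
obs 5: x=3 → posterior Normal(27/8, 3/8)
obs 6: x=0 → posterior Normal(135/46, 15/46)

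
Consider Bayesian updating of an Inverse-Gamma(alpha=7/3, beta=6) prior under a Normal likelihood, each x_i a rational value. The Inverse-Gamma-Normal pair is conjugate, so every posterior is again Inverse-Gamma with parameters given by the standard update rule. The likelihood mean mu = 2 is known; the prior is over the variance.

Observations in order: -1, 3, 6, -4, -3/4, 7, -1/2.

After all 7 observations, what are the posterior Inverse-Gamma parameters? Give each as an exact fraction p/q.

obs 1: x=-1 → posterior Inverse-Gamma(17/6, 21/2)
obs 2: x=3 → posterior Inverse-Gamma(10/3, 11)
obs 3: x=6 → posterior Inverse-Gamma(23/6, 19)
obs 4: x=-4 → posterior Inverse-Gamma(13/3, 37)
obs 5: x=-3/4 → posterior Inverse-Gamma(29/6, 1305/32)
obs 6: x=7 → posterior Inverse-Gamma(16/3, 1705/32)
obs 7: x=-1/2 → posterior Inverse-Gamma(35/6, 1805/32)

alpha=35/6, beta=1805/32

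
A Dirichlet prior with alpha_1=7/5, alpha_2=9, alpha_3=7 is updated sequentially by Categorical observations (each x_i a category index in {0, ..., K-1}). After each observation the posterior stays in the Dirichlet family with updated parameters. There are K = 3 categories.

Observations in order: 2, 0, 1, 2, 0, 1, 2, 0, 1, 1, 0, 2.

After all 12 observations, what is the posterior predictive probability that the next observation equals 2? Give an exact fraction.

55/147

obs 1: x=2 → posterior Dirichlet(7/5, 9, 8)
obs 2: x=0 → posterior Dirichlet(12/5, 9, 8)
obs 3: x=1 → posterior Dirichlet(12/5, 10, 8)
obs 4: x=2 → posterior Dirichlet(12/5, 10, 9)
obs 5: x=0 → posterior Dirichlet(17/5, 10, 9)
obs 6: x=1 → posterior Dirichlet(17/5, 11, 9)
obs 7: x=2 → posterior Dirichlet(17/5, 11, 10)
obs 8: x=0 → posterior Dirichlet(22/5, 11, 10)
obs 9: x=1 → posterior Dirichlet(22/5, 12, 10)
obs 10: x=1 → posterior Dirichlet(22/5, 13, 10)
obs 11: x=0 → posterior Dirichlet(27/5, 13, 10)
obs 12: x=2 → posterior Dirichlet(27/5, 13, 11)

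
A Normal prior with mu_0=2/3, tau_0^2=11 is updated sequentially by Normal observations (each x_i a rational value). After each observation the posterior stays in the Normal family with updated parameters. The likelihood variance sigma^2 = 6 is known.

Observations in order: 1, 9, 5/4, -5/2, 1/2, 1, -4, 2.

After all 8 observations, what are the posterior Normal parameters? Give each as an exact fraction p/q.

obs 1: x=1 → posterior Normal(15/17, 66/17)
obs 2: x=9 → posterior Normal(57/14, 33/14)
obs 3: x=5/4 → posterior Normal(511/156, 22/13)
obs 4: x=-5/2 → posterior Normal(401/200, 33/25)
obs 5: x=1/2 → posterior Normal(423/244, 66/61)
obs 6: x=1 → posterior Normal(467/288, 11/12)
obs 7: x=-4 → posterior Normal(291/332, 66/83)
obs 8: x=2 → posterior Normal(379/376, 33/47)

mu_0=379/376, tau_0^2=33/47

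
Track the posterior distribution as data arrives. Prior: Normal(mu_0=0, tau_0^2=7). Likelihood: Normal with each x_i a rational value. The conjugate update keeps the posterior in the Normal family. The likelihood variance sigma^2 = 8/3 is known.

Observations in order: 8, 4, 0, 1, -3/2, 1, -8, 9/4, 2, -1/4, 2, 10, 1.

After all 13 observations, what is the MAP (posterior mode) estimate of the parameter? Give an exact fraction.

obs 1: x=8 → posterior Normal(168/29, 56/29)
obs 2: x=4 → posterior Normal(126/25, 28/25)
obs 3: x=0 → posterior Normal(252/71, 56/71)
obs 4: x=1 → posterior Normal(273/92, 14/23)
obs 5: x=-3/2 → posterior Normal(483/226, 56/113)
obs 6: x=1 → posterior Normal(525/268, 28/67)
obs 7: x=-8 → posterior Normal(189/310, 56/155)
obs 8: x=9/4 → posterior Normal(567/704, 7/22)
obs 9: x=2 → posterior Normal(735/788, 56/197)
obs 10: x=-1/4 → posterior Normal(357/436, 28/109)
obs 11: x=2 → posterior Normal(441/478, 56/239)
obs 12: x=10 → posterior Normal(861/520, 14/65)
obs 13: x=1 → posterior Normal(903/562, 56/281)

903/562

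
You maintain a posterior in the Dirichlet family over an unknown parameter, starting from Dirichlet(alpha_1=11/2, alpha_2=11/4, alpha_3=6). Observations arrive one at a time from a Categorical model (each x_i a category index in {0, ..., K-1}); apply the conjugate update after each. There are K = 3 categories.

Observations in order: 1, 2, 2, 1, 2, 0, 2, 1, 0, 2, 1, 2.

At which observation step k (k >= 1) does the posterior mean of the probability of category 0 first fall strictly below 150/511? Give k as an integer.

obs 1: x=1 → posterior Dirichlet(11/2, 15/4, 6)
obs 2: x=2 → posterior Dirichlet(11/2, 15/4, 7)
obs 3: x=2 → posterior Dirichlet(11/2, 15/4, 8)
obs 4: x=1 → posterior Dirichlet(11/2, 19/4, 8)
obs 5: x=2 → posterior Dirichlet(11/2, 19/4, 9)
obs 6: x=0 → posterior Dirichlet(13/2, 19/4, 9)
obs 7: x=2 → posterior Dirichlet(13/2, 19/4, 10)
obs 8: x=1 → posterior Dirichlet(13/2, 23/4, 10)
obs 9: x=0 → posterior Dirichlet(15/2, 23/4, 10)
obs 10: x=2 → posterior Dirichlet(15/2, 23/4, 11)
obs 11: x=1 → posterior Dirichlet(15/2, 27/4, 11)
obs 12: x=2 → posterior Dirichlet(15/2, 27/4, 12)

k = 5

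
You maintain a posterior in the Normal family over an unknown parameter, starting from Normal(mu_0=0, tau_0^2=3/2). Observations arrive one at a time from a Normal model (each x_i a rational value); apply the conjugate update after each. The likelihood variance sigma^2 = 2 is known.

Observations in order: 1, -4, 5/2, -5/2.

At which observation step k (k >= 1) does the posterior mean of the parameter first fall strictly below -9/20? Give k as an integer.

obs 1: x=1 → posterior Normal(3/7, 6/7)
obs 2: x=-4 → posterior Normal(-9/10, 3/5)
obs 3: x=5/2 → posterior Normal(-3/26, 6/13)
obs 4: x=-5/2 → posterior Normal(-9/16, 3/8)

k = 2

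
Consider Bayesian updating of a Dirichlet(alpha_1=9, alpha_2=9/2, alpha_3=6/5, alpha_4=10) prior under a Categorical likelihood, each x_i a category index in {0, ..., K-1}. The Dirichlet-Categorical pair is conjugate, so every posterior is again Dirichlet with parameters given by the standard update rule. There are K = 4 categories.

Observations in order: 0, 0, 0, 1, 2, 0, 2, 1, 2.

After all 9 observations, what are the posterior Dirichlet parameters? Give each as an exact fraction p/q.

alpha_1=13, alpha_2=13/2, alpha_3=21/5, alpha_4=10

obs 1: x=0 → posterior Dirichlet(10, 9/2, 6/5, 10)
obs 2: x=0 → posterior Dirichlet(11, 9/2, 6/5, 10)
obs 3: x=0 → posterior Dirichlet(12, 9/2, 6/5, 10)
obs 4: x=1 → posterior Dirichlet(12, 11/2, 6/5, 10)
obs 5: x=2 → posterior Dirichlet(12, 11/2, 11/5, 10)
obs 6: x=0 → posterior Dirichlet(13, 11/2, 11/5, 10)
obs 7: x=2 → posterior Dirichlet(13, 11/2, 16/5, 10)
obs 8: x=1 → posterior Dirichlet(13, 13/2, 16/5, 10)
obs 9: x=2 → posterior Dirichlet(13, 13/2, 21/5, 10)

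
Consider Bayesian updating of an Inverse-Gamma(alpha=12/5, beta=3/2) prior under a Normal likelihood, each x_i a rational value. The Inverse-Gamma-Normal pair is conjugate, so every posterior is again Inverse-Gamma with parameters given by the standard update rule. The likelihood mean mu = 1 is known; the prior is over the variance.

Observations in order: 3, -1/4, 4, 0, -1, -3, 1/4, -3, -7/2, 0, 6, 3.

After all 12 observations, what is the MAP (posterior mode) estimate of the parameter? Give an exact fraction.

obs 1: x=3 → posterior Inverse-Gamma(29/10, 7/2)
obs 2: x=-1/4 → posterior Inverse-Gamma(17/5, 137/32)
obs 3: x=4 → posterior Inverse-Gamma(39/10, 281/32)
obs 4: x=0 → posterior Inverse-Gamma(22/5, 297/32)
obs 5: x=-1 → posterior Inverse-Gamma(49/10, 361/32)
obs 6: x=-3 → posterior Inverse-Gamma(27/5, 617/32)
obs 7: x=1/4 → posterior Inverse-Gamma(59/10, 313/16)
obs 8: x=-3 → posterior Inverse-Gamma(32/5, 441/16)
obs 9: x=-7/2 → posterior Inverse-Gamma(69/10, 603/16)
obs 10: x=0 → posterior Inverse-Gamma(37/5, 611/16)
obs 11: x=6 → posterior Inverse-Gamma(79/10, 811/16)
obs 12: x=3 → posterior Inverse-Gamma(42/5, 843/16)

4215/752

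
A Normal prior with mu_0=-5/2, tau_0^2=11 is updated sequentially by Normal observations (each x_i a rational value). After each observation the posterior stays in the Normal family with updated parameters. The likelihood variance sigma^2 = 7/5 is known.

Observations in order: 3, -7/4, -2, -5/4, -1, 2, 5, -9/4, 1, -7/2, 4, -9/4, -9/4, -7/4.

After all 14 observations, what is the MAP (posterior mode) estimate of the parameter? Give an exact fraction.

obs 1: x=3 → posterior Normal(295/124, 77/62)
obs 2: x=-7/4 → posterior Normal(205/468, 77/117)
obs 3: x=-2 → posterior Normal(-235/688, 77/172)
obs 4: x=-5/4 → posterior Normal(-255/454, 77/227)
obs 5: x=-1 → posterior Normal(-365/564, 77/282)
obs 6: x=2 → posterior Normal(-145/674, 77/337)
obs 7: x=5 → posterior Normal(405/784, 11/56)
obs 8: x=-9/4 → posterior Normal(105/596, 77/447)
obs 9: x=1 → posterior Normal(535/2008, 77/502)
obs 10: x=-7/2 → posterior Normal(-235/2228, 77/557)
obs 11: x=4 → posterior Normal(215/816, 77/612)
obs 12: x=-9/4 → posterior Normal(75/1334, 77/667)
obs 13: x=-9/4 → posterior Normal(-345/2888, 77/722)
obs 14: x=-7/4 → posterior Normal(-365/1554, 11/111)

-365/1554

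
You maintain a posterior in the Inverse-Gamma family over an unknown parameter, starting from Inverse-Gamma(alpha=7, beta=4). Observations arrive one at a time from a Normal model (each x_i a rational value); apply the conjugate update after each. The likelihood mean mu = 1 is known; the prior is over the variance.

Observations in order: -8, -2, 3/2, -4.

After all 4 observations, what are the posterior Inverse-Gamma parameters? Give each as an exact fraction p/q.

obs 1: x=-8 → posterior Inverse-Gamma(15/2, 89/2)
obs 2: x=-2 → posterior Inverse-Gamma(8, 49)
obs 3: x=3/2 → posterior Inverse-Gamma(17/2, 393/8)
obs 4: x=-4 → posterior Inverse-Gamma(9, 493/8)

alpha=9, beta=493/8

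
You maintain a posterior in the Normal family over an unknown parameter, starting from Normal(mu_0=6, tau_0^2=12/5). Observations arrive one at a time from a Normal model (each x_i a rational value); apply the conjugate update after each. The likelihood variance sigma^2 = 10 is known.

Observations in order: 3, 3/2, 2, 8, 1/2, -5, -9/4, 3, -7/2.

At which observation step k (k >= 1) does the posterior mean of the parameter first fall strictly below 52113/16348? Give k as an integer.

obs 1: x=3 → posterior Normal(168/31, 60/31)
obs 2: x=3/2 → posterior Normal(177/37, 60/37)
obs 3: x=2 → posterior Normal(189/43, 60/43)
obs 4: x=8 → posterior Normal(237/49, 60/49)
obs 5: x=1/2 → posterior Normal(48/11, 12/11)
obs 6: x=-5 → posterior Normal(210/61, 60/61)
obs 7: x=-9/4 → posterior Normal(393/134, 60/67)
obs 8: x=3 → posterior Normal(429/146, 60/73)
obs 9: x=-7/2 → posterior Normal(387/158, 60/79)

k = 7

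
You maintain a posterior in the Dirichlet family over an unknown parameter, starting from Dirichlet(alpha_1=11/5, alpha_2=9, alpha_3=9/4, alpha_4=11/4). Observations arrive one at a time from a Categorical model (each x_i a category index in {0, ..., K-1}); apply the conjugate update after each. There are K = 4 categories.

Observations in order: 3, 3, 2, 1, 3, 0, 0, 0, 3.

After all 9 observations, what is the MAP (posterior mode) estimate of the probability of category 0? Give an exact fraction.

21/106

obs 1: x=3 → posterior Dirichlet(11/5, 9, 9/4, 15/4)
obs 2: x=3 → posterior Dirichlet(11/5, 9, 9/4, 19/4)
obs 3: x=2 → posterior Dirichlet(11/5, 9, 13/4, 19/4)
obs 4: x=1 → posterior Dirichlet(11/5, 10, 13/4, 19/4)
obs 5: x=3 → posterior Dirichlet(11/5, 10, 13/4, 23/4)
obs 6: x=0 → posterior Dirichlet(16/5, 10, 13/4, 23/4)
obs 7: x=0 → posterior Dirichlet(21/5, 10, 13/4, 23/4)
obs 8: x=0 → posterior Dirichlet(26/5, 10, 13/4, 23/4)
obs 9: x=3 → posterior Dirichlet(26/5, 10, 13/4, 27/4)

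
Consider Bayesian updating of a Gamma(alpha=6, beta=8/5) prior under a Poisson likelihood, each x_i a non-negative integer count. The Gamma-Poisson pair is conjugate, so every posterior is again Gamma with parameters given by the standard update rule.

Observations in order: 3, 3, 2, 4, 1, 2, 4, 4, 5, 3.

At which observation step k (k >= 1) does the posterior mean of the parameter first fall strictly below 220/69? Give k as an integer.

obs 1: x=3 → posterior Gamma(9, 13/5)
obs 2: x=3 → posterior Gamma(12, 18/5)
obs 3: x=2 → posterior Gamma(14, 23/5)
obs 4: x=4 → posterior Gamma(18, 28/5)
obs 5: x=1 → posterior Gamma(19, 33/5)
obs 6: x=2 → posterior Gamma(21, 38/5)
obs 7: x=4 → posterior Gamma(25, 43/5)
obs 8: x=4 → posterior Gamma(29, 48/5)
obs 9: x=5 → posterior Gamma(34, 53/5)
obs 10: x=3 → posterior Gamma(37, 58/5)

k = 3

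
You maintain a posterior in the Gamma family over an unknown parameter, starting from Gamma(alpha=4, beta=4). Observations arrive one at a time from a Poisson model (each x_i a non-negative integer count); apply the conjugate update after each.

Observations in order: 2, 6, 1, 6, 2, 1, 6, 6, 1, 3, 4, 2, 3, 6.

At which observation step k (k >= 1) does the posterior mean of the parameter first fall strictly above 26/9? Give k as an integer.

k = 14

obs 1: x=2 → posterior Gamma(6, 5)
obs 2: x=6 → posterior Gamma(12, 6)
obs 3: x=1 → posterior Gamma(13, 7)
obs 4: x=6 → posterior Gamma(19, 8)
obs 5: x=2 → posterior Gamma(21, 9)
obs 6: x=1 → posterior Gamma(22, 10)
obs 7: x=6 → posterior Gamma(28, 11)
obs 8: x=6 → posterior Gamma(34, 12)
obs 9: x=1 → posterior Gamma(35, 13)
obs 10: x=3 → posterior Gamma(38, 14)
obs 11: x=4 → posterior Gamma(42, 15)
obs 12: x=2 → posterior Gamma(44, 16)
obs 13: x=3 → posterior Gamma(47, 17)
obs 14: x=6 → posterior Gamma(53, 18)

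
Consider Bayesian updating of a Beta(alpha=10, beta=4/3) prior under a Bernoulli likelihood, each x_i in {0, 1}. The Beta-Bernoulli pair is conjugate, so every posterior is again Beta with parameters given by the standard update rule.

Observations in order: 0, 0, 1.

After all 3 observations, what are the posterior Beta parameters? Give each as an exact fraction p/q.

obs 1: x=0 → posterior Beta(10, 7/3)
obs 2: x=0 → posterior Beta(10, 10/3)
obs 3: x=1 → posterior Beta(11, 10/3)

alpha=11, beta=10/3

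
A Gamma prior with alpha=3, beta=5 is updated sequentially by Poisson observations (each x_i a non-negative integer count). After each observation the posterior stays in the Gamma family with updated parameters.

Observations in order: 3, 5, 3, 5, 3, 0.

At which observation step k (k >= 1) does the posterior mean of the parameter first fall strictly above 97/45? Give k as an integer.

obs 1: x=3 → posterior Gamma(6, 6)
obs 2: x=5 → posterior Gamma(11, 7)
obs 3: x=3 → posterior Gamma(14, 8)
obs 4: x=5 → posterior Gamma(19, 9)
obs 5: x=3 → posterior Gamma(22, 10)
obs 6: x=0 → posterior Gamma(22, 11)

k = 5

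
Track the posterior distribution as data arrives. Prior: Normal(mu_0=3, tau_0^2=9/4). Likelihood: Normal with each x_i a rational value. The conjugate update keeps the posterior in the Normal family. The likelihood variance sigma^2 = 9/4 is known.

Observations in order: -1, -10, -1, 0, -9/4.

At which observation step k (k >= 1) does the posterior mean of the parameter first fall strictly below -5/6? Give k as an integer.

k = 2

obs 1: x=-1 → posterior Normal(1, 9/8)
obs 2: x=-10 → posterior Normal(-8/3, 3/4)
obs 3: x=-1 → posterior Normal(-9/4, 9/16)
obs 4: x=0 → posterior Normal(-9/5, 9/20)
obs 5: x=-9/4 → posterior Normal(-15/8, 3/8)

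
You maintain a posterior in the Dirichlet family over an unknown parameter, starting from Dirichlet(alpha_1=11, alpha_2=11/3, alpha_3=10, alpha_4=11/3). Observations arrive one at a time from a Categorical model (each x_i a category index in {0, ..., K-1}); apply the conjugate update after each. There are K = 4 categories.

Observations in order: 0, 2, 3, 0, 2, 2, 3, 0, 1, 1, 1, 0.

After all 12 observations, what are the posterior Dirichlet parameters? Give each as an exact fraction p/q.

alpha_1=15, alpha_2=20/3, alpha_3=13, alpha_4=17/3

obs 1: x=0 → posterior Dirichlet(12, 11/3, 10, 11/3)
obs 2: x=2 → posterior Dirichlet(12, 11/3, 11, 11/3)
obs 3: x=3 → posterior Dirichlet(12, 11/3, 11, 14/3)
obs 4: x=0 → posterior Dirichlet(13, 11/3, 11, 14/3)
obs 5: x=2 → posterior Dirichlet(13, 11/3, 12, 14/3)
obs 6: x=2 → posterior Dirichlet(13, 11/3, 13, 14/3)
obs 7: x=3 → posterior Dirichlet(13, 11/3, 13, 17/3)
obs 8: x=0 → posterior Dirichlet(14, 11/3, 13, 17/3)
obs 9: x=1 → posterior Dirichlet(14, 14/3, 13, 17/3)
obs 10: x=1 → posterior Dirichlet(14, 17/3, 13, 17/3)
obs 11: x=1 → posterior Dirichlet(14, 20/3, 13, 17/3)
obs 12: x=0 → posterior Dirichlet(15, 20/3, 13, 17/3)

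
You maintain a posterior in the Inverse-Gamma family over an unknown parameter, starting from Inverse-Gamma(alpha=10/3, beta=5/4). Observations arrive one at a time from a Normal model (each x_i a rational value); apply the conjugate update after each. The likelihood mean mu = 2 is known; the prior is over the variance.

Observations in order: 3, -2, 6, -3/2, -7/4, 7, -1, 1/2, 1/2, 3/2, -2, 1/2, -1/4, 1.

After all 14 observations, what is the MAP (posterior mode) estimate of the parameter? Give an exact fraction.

obs 1: x=3 → posterior Inverse-Gamma(23/6, 7/4)
obs 2: x=-2 → posterior Inverse-Gamma(13/3, 39/4)
obs 3: x=6 → posterior Inverse-Gamma(29/6, 71/4)
obs 4: x=-3/2 → posterior Inverse-Gamma(16/3, 191/8)
obs 5: x=-7/4 → posterior Inverse-Gamma(35/6, 989/32)
obs 6: x=7 → posterior Inverse-Gamma(19/3, 1389/32)
obs 7: x=-1 → posterior Inverse-Gamma(41/6, 1533/32)
obs 8: x=1/2 → posterior Inverse-Gamma(22/3, 1569/32)
obs 9: x=1/2 → posterior Inverse-Gamma(47/6, 1605/32)
obs 10: x=3/2 → posterior Inverse-Gamma(25/3, 1609/32)
obs 11: x=-2 → posterior Inverse-Gamma(53/6, 1865/32)
obs 12: x=1/2 → posterior Inverse-Gamma(28/3, 1901/32)
obs 13: x=-1/4 → posterior Inverse-Gamma(59/6, 991/16)
obs 14: x=1 → posterior Inverse-Gamma(31/3, 999/16)

2997/544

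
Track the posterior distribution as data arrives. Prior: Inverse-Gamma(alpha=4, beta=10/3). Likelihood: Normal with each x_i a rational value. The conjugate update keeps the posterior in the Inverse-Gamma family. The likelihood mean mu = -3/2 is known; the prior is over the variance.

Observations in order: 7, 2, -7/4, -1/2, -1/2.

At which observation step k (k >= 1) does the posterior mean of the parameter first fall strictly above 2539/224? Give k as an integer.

obs 1: x=7 → posterior Inverse-Gamma(9/2, 947/24)
obs 2: x=2 → posterior Inverse-Gamma(5, 547/12)
obs 3: x=-7/4 → posterior Inverse-Gamma(11/2, 4379/96)
obs 4: x=-1/2 → posterior Inverse-Gamma(6, 4427/96)
obs 5: x=-1/2 → posterior Inverse-Gamma(13/2, 4475/96)

k = 2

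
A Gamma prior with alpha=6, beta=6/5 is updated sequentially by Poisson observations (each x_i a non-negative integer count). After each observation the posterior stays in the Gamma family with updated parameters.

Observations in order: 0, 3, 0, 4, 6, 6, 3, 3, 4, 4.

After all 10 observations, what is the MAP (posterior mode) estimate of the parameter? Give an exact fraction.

95/28

obs 1: x=0 → posterior Gamma(6, 11/5)
obs 2: x=3 → posterior Gamma(9, 16/5)
obs 3: x=0 → posterior Gamma(9, 21/5)
obs 4: x=4 → posterior Gamma(13, 26/5)
obs 5: x=6 → posterior Gamma(19, 31/5)
obs 6: x=6 → posterior Gamma(25, 36/5)
obs 7: x=3 → posterior Gamma(28, 41/5)
obs 8: x=3 → posterior Gamma(31, 46/5)
obs 9: x=4 → posterior Gamma(35, 51/5)
obs 10: x=4 → posterior Gamma(39, 56/5)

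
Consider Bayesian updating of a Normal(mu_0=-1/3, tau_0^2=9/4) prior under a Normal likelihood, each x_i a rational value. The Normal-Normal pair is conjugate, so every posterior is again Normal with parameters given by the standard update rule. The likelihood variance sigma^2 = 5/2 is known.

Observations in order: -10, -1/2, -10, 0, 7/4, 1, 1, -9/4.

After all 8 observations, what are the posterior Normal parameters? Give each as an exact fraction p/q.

mu_0=-523/246, tau_0^2=45/164

obs 1: x=-10 → posterior Normal(-280/57, 45/38)
obs 2: x=-1/2 → posterior Normal(-587/168, 45/56)
obs 3: x=-10 → posterior Normal(-1127/222, 45/74)
obs 4: x=0 → posterior Normal(-49/12, 45/92)
obs 5: x=7/4 → posterior Normal(-413/132, 9/22)
obs 6: x=1 → posterior Normal(-1957/768, 45/128)
obs 7: x=1 → posterior Normal(-1849/876, 45/146)
obs 8: x=-9/4 → posterior Normal(-523/246, 45/164)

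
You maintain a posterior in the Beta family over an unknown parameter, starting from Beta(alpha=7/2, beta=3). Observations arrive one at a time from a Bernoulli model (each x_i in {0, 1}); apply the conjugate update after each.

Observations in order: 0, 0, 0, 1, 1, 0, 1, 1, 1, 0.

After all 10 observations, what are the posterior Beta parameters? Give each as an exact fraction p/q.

obs 1: x=0 → posterior Beta(7/2, 4)
obs 2: x=0 → posterior Beta(7/2, 5)
obs 3: x=0 → posterior Beta(7/2, 6)
obs 4: x=1 → posterior Beta(9/2, 6)
obs 5: x=1 → posterior Beta(11/2, 6)
obs 6: x=0 → posterior Beta(11/2, 7)
obs 7: x=1 → posterior Beta(13/2, 7)
obs 8: x=1 → posterior Beta(15/2, 7)
obs 9: x=1 → posterior Beta(17/2, 7)
obs 10: x=0 → posterior Beta(17/2, 8)

alpha=17/2, beta=8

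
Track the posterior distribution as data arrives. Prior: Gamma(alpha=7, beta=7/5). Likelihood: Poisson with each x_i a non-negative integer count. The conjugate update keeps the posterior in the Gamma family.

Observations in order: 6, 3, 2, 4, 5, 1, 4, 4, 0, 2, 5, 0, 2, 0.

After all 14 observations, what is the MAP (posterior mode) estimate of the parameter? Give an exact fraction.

20/7

obs 1: x=6 → posterior Gamma(13, 12/5)
obs 2: x=3 → posterior Gamma(16, 17/5)
obs 3: x=2 → posterior Gamma(18, 22/5)
obs 4: x=4 → posterior Gamma(22, 27/5)
obs 5: x=5 → posterior Gamma(27, 32/5)
obs 6: x=1 → posterior Gamma(28, 37/5)
obs 7: x=4 → posterior Gamma(32, 42/5)
obs 8: x=4 → posterior Gamma(36, 47/5)
obs 9: x=0 → posterior Gamma(36, 52/5)
obs 10: x=2 → posterior Gamma(38, 57/5)
obs 11: x=5 → posterior Gamma(43, 62/5)
obs 12: x=0 → posterior Gamma(43, 67/5)
obs 13: x=2 → posterior Gamma(45, 72/5)
obs 14: x=0 → posterior Gamma(45, 77/5)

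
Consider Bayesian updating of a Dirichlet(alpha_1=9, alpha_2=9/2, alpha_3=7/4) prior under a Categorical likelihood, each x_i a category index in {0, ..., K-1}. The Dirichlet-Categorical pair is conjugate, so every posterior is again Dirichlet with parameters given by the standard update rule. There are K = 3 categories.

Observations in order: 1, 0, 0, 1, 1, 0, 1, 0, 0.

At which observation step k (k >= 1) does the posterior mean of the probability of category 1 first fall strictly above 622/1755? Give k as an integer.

k = 5

obs 1: x=1 → posterior Dirichlet(9, 11/2, 7/4)
obs 2: x=0 → posterior Dirichlet(10, 11/2, 7/4)
obs 3: x=0 → posterior Dirichlet(11, 11/2, 7/4)
obs 4: x=1 → posterior Dirichlet(11, 13/2, 7/4)
obs 5: x=1 → posterior Dirichlet(11, 15/2, 7/4)
obs 6: x=0 → posterior Dirichlet(12, 15/2, 7/4)
obs 7: x=1 → posterior Dirichlet(12, 17/2, 7/4)
obs 8: x=0 → posterior Dirichlet(13, 17/2, 7/4)
obs 9: x=0 → posterior Dirichlet(14, 17/2, 7/4)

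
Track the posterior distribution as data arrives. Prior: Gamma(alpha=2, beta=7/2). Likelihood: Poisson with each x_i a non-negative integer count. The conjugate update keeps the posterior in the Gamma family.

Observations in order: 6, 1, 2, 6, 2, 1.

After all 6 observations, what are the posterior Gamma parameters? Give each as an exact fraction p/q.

obs 1: x=6 → posterior Gamma(8, 9/2)
obs 2: x=1 → posterior Gamma(9, 11/2)
obs 3: x=2 → posterior Gamma(11, 13/2)
obs 4: x=6 → posterior Gamma(17, 15/2)
obs 5: x=2 → posterior Gamma(19, 17/2)
obs 6: x=1 → posterior Gamma(20, 19/2)

alpha=20, beta=19/2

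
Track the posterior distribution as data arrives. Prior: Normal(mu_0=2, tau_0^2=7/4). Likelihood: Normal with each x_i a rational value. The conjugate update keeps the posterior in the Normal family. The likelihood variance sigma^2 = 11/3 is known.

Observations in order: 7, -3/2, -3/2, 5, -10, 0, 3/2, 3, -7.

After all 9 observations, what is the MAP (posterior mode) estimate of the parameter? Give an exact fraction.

29/466

obs 1: x=7 → posterior Normal(47/13, 77/65)
obs 2: x=-3/2 → posterior Normal(407/172, 77/86)
obs 3: x=-3/2 → posterior Normal(172/107, 77/107)
obs 4: x=5 → posterior Normal(277/128, 77/128)
obs 5: x=-10 → posterior Normal(67/149, 77/149)
obs 6: x=0 → posterior Normal(67/170, 77/170)
obs 7: x=3/2 → posterior Normal(197/382, 77/191)
obs 8: x=3 → posterior Normal(323/424, 77/212)
obs 9: x=-7 → posterior Normal(29/466, 77/233)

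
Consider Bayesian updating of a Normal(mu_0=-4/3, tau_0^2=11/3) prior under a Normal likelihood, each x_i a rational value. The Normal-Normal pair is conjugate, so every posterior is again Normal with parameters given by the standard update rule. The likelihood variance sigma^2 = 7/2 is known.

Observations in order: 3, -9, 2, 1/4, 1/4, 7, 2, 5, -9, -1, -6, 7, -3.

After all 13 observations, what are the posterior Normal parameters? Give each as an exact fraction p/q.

obs 1: x=3 → posterior Normal(38/43, 77/43)
obs 2: x=-9 → posterior Normal(-32/13, 77/65)
obs 3: x=2 → posterior Normal(-4/3, 77/87)
obs 4: x=1/4 → posterior Normal(-221/218, 77/109)
obs 5: x=1/4 → posterior Normal(-105/131, 77/131)
obs 6: x=7 → posterior Normal(49/153, 77/153)
obs 7: x=2 → posterior Normal(93/175, 11/25)
obs 8: x=5 → posterior Normal(203/197, 77/197)
obs 9: x=-9 → posterior Normal(5/219, 77/219)
obs 10: x=-1 → posterior Normal(-17/241, 77/241)
obs 11: x=-6 → posterior Normal(-149/263, 77/263)
obs 12: x=7 → posterior Normal(1/57, 77/285)
obs 13: x=-3 → posterior Normal(-61/307, 77/307)

mu_0=-61/307, tau_0^2=77/307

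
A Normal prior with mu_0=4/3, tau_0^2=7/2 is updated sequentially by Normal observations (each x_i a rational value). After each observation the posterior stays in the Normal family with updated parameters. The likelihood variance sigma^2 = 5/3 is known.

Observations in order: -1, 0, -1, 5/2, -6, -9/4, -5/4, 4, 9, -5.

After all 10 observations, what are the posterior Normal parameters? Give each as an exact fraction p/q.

mu_0=-23/660, tau_0^2=7/44

obs 1: x=-1 → posterior Normal(-23/93, 35/31)
obs 2: x=0 → posterior Normal(-23/156, 35/52)
obs 3: x=-1 → posterior Normal(-86/219, 35/73)
obs 4: x=5/2 → posterior Normal(143/564, 35/94)
obs 5: x=-6 → posterior Normal(-613/690, 7/23)
obs 6: x=-9/4 → posterior Normal(-1793/1632, 35/136)
obs 7: x=-5/4 → posterior Normal(-527/471, 35/157)
obs 8: x=4 → posterior Normal(-275/534, 35/178)
obs 9: x=9 → posterior Normal(292/597, 35/199)
obs 10: x=-5 → posterior Normal(-23/660, 7/44)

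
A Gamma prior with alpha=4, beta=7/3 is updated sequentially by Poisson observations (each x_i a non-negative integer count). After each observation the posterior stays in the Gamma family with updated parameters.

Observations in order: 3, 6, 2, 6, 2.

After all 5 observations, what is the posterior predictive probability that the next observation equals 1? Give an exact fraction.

518287517838885288128109726400512/3552713678800500929355621337890625

obs 1: x=3 → posterior Gamma(7, 10/3)
obs 2: x=6 → posterior Gamma(13, 13/3)
obs 3: x=2 → posterior Gamma(15, 16/3)
obs 4: x=6 → posterior Gamma(21, 19/3)
obs 5: x=2 → posterior Gamma(23, 22/3)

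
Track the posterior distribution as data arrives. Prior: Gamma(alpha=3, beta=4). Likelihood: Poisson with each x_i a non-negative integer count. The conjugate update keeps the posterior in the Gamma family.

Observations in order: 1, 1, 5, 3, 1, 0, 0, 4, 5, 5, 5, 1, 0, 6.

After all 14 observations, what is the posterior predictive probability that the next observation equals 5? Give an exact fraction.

obs 1: x=1 → posterior Gamma(4, 5)
obs 2: x=1 → posterior Gamma(5, 6)
obs 3: x=5 → posterior Gamma(10, 7)
obs 4: x=3 → posterior Gamma(13, 8)
obs 5: x=1 → posterior Gamma(14, 9)
obs 6: x=0 → posterior Gamma(14, 10)
obs 7: x=0 → posterior Gamma(14, 11)
obs 8: x=4 → posterior Gamma(18, 12)
obs 9: x=5 → posterior Gamma(23, 13)
obs 10: x=5 → posterior Gamma(28, 14)
obs 11: x=5 → posterior Gamma(33, 15)
obs 12: x=1 → posterior Gamma(34, 16)
obs 13: x=0 → posterior Gamma(34, 17)
obs 14: x=6 → posterior Gamma(40, 18)

176495334059342430334774618855724624498456410734364459008/3498743002442937227729601361122964878585526371203662724899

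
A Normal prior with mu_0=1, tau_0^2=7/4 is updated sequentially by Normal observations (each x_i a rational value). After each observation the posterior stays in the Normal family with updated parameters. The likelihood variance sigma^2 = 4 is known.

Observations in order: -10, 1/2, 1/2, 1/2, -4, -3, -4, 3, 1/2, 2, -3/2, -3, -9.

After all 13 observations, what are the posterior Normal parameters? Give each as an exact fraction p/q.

obs 1: x=-10 → posterior Normal(-54/23, 28/23)
obs 2: x=1/2 → posterior Normal(-101/60, 14/15)
obs 3: x=1/2 → posterior Normal(-47/37, 28/37)
obs 4: x=1/2 → posterior Normal(-87/88, 7/11)
obs 5: x=-4 → posterior Normal(-143/102, 28/51)
obs 6: x=-3 → posterior Normal(-185/116, 14/29)
obs 7: x=-4 → posterior Normal(-241/130, 28/65)
obs 8: x=3 → posterior Normal(-199/144, 7/18)
obs 9: x=1/2 → posterior Normal(-96/79, 28/79)
obs 10: x=2 → posterior Normal(-41/43, 14/43)
obs 11: x=-3/2 → posterior Normal(-185/186, 28/93)
obs 12: x=-3 → posterior Normal(-227/200, 7/25)
obs 13: x=-9 → posterior Normal(-353/214, 28/107)

mu_0=-353/214, tau_0^2=28/107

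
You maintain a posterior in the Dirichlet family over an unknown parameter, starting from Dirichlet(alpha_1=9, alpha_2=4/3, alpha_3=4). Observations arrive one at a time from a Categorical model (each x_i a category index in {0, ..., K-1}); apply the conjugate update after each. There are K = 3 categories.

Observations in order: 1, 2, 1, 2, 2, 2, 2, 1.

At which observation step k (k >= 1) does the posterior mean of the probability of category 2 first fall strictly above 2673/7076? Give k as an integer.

k = 6

obs 1: x=1 → posterior Dirichlet(9, 7/3, 4)
obs 2: x=2 → posterior Dirichlet(9, 7/3, 5)
obs 3: x=1 → posterior Dirichlet(9, 10/3, 5)
obs 4: x=2 → posterior Dirichlet(9, 10/3, 6)
obs 5: x=2 → posterior Dirichlet(9, 10/3, 7)
obs 6: x=2 → posterior Dirichlet(9, 10/3, 8)
obs 7: x=2 → posterior Dirichlet(9, 10/3, 9)
obs 8: x=1 → posterior Dirichlet(9, 13/3, 9)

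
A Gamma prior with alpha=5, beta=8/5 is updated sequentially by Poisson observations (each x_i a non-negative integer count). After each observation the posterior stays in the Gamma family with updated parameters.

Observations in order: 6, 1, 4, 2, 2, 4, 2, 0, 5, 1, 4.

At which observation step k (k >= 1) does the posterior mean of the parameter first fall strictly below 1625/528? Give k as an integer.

obs 1: x=6 → posterior Gamma(11, 13/5)
obs 2: x=1 → posterior Gamma(12, 18/5)
obs 3: x=4 → posterior Gamma(16, 23/5)
obs 4: x=2 → posterior Gamma(18, 28/5)
obs 5: x=2 → posterior Gamma(20, 33/5)
obs 6: x=4 → posterior Gamma(24, 38/5)
obs 7: x=2 → posterior Gamma(26, 43/5)
obs 8: x=0 → posterior Gamma(26, 48/5)
obs 9: x=5 → posterior Gamma(31, 53/5)
obs 10: x=1 → posterior Gamma(32, 58/5)
obs 11: x=4 → posterior Gamma(36, 63/5)

k = 5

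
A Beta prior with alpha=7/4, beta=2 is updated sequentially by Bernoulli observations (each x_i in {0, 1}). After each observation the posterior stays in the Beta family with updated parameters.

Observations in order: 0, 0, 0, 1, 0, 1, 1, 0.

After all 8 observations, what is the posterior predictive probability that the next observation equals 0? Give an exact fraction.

obs 1: x=0 → posterior Beta(7/4, 3)
obs 2: x=0 → posterior Beta(7/4, 4)
obs 3: x=0 → posterior Beta(7/4, 5)
obs 4: x=1 → posterior Beta(11/4, 5)
obs 5: x=0 → posterior Beta(11/4, 6)
obs 6: x=1 → posterior Beta(15/4, 6)
obs 7: x=1 → posterior Beta(19/4, 6)
obs 8: x=0 → posterior Beta(19/4, 7)

28/47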